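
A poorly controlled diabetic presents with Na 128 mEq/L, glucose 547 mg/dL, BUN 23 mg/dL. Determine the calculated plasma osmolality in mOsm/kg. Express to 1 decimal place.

294.6 mOsm/kg

Calculated osmolality = 2·Na + glucose/18 + BUN/2.8
= 2·128 + 547/18 + 23/2.8
= 256 + 30.39 + 8.21
= 294.6 mOsm/kg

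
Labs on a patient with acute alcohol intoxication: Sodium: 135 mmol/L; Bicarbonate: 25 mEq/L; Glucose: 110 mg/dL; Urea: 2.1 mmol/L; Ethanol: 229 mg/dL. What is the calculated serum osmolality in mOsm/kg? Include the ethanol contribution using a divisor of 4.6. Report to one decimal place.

Calculated osmolality = 2·Na + glucose/18 + urea + ethanol/4.6
= 2·135 + 110/18 + 2.1 + 229/4.6
= 270 + 6.11 + 2.10 + 49.78
= 327.99 mOsm/kg

328.0 mOsm/kg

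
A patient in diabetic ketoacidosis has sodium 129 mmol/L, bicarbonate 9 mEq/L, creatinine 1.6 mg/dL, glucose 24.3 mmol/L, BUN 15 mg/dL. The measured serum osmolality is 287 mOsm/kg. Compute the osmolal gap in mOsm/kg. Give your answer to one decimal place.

Calculated osmolality = 2·Na + glucose + BUN/2.8
= 2·129 + 24.3 + 15/2.8
= 258 + 24.30 + 5.36
= 287.66 mOsm/kg ≈ 287.7 mOsm/kg
Osmolar gap = measured − calculated = 287 − 287.7 = -0.7 mOsm/kg

-0.7 mOsm/kg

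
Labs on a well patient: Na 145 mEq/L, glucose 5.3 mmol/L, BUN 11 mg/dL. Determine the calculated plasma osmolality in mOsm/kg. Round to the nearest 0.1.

Calculated osmolality = 2·Na + glucose + BUN/2.8
= 2·145 + 5.3 + 11/2.8
= 290 + 5.30 + 3.93
= 299.23 mOsm/kg

299.2 mOsm/kg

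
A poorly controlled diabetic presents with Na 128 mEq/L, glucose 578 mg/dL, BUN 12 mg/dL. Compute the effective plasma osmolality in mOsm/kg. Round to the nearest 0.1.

Effective osmolality excludes urea (freely permeant across cell membranes):
2·Na + glucose/18
= 2·128 + 578/18
= 256 + 32.11
= 288.11 mOsm/kg

288.1 mOsm/kg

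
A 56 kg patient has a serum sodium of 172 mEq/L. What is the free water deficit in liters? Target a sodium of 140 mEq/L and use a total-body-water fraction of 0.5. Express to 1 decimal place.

TBW = 0.5 · 56 = 28 L
Free water deficit = TBW · (Na/140 − 1)
= 28 · (172/140 − 1)
= 28 · 0.2286
= 6.4 L

6.4 L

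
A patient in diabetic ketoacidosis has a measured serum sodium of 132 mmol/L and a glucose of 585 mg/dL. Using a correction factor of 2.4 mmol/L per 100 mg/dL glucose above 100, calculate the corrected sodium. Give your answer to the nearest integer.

144 mmol/L

Corrected Na = measured Na + 2.4 · (glucose − 100)/100
= 132 + 2.4 · (585 − 100)/100
= 132 + 11.6
= 143.6 mmol/L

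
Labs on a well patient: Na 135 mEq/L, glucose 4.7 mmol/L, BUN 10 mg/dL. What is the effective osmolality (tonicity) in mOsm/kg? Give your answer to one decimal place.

Effective osmolality excludes urea (freely permeant across cell membranes):
2·Na + glucose
= 2·135 + 4.7
= 270 + 4.7
= 274.7 mOsm/kg

274.7 mOsm/kg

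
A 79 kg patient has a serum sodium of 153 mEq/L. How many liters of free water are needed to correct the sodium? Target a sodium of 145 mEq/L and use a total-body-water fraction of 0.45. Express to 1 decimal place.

TBW = 0.45 · 79 = 35.55 L
Free water deficit = TBW · (Na/145 − 1)
= 35.55 · (153/145 − 1)
= 35.55 · 0.0552
= 1.96 L

2.0 L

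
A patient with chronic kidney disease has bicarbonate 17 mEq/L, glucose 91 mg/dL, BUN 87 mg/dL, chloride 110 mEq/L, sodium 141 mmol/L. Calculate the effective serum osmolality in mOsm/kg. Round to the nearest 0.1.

287.1 mOsm/kg

Effective osmolality excludes urea (freely permeant across cell membranes):
2·Na + glucose/18
= 2·141 + 91/18
= 282 + 5.06
= 287.06 mOsm/kg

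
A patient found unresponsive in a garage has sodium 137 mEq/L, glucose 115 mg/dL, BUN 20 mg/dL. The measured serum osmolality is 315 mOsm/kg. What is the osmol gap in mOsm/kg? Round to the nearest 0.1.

Calculated osmolality = 2·Na + glucose/18 + BUN/2.8
= 2·137 + 115/18 + 20/2.8
= 274 + 6.39 + 7.14
= 287.53 mOsm/kg ≈ 287.5 mOsm/kg
Osmolar gap = measured − calculated = 315 − 287.5 = 27.5 mOsm/kg

27.5 mOsm/kg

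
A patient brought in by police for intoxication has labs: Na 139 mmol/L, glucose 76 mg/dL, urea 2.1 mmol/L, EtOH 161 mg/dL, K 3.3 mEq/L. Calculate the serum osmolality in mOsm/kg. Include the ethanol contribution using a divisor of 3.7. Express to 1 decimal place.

327.8 mOsm/kg

Calculated osmolality = 2·Na + glucose/18 + urea + ethanol/3.7
= 2·139 + 76/18 + 2.1 + 161/3.7
= 278 + 4.22 + 2.10 + 43.51
= 327.83 mOsm/kg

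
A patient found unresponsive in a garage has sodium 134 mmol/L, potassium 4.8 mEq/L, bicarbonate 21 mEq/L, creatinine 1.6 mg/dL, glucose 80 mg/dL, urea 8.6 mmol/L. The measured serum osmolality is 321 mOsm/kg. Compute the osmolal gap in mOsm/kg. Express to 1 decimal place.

40.0 mOsm/kg

Calculated osmolality = 2·Na + glucose/18 + urea
= 2·134 + 80/18 + 8.6
= 268 + 4.44 + 8.60
= 281.04 mOsm/kg ≈ 281.0 mOsm/kg
Osmolar gap = measured − calculated = 321 − 281.0 = 40.0 mOsm/kg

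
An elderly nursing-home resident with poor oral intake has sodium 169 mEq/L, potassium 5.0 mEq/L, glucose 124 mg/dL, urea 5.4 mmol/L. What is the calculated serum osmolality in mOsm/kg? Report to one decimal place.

350.3 mOsm/kg

Calculated osmolality = 2·Na + glucose/18 + urea
= 2·169 + 124/18 + 5.4
= 338 + 6.89 + 5.40
= 350.29 mOsm/kg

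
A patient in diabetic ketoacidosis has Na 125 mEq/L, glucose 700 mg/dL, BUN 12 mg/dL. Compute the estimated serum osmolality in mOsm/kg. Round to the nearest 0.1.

293.2 mOsm/kg

Calculated osmolality = 2·Na + glucose/18 + BUN/2.8
= 2·125 + 700/18 + 12/2.8
= 250 + 38.89 + 4.29
= 293.18 mOsm/kg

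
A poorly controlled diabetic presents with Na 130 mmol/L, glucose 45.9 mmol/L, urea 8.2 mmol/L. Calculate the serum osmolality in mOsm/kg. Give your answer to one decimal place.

Calculated osmolality = 2·Na + glucose + urea
= 2·130 + 45.9 + 8.2
= 260 + 45.90 + 8.20
= 314.1 mOsm/kg

314.1 mOsm/kg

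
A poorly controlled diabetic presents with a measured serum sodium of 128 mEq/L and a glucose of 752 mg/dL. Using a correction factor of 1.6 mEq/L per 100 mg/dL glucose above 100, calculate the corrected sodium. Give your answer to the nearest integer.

Corrected Na = measured Na + 1.6 · (glucose − 100)/100
= 128 + 1.6 · (752 − 100)/100
= 128 + 10.4
= 138.4 mEq/L

138 mEq/L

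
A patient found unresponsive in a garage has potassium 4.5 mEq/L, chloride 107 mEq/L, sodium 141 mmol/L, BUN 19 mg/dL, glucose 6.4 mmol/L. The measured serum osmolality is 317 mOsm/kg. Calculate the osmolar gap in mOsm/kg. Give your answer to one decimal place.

Calculated osmolality = 2·Na + glucose + BUN/2.8
= 2·141 + 6.4 + 19/2.8
= 282 + 6.40 + 6.79
= 295.19 mOsm/kg ≈ 295.2 mOsm/kg
Osmolar gap = measured − calculated = 317 − 295.2 = 21.8 mOsm/kg

21.8 mOsm/kg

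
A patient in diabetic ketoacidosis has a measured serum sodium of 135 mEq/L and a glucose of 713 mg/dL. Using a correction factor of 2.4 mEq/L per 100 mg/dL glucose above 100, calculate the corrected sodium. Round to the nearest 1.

Corrected Na = measured Na + 2.4 · (glucose − 100)/100
= 135 + 2.4 · (713 − 100)/100
= 135 + 14.7
= 149.7 mEq/L

150 mEq/L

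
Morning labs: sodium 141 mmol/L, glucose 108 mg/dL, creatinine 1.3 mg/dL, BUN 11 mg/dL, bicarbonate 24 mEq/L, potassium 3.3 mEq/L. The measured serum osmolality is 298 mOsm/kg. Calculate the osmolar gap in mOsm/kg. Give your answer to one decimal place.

6.1 mOsm/kg

Calculated osmolality = 2·Na + glucose/18 + BUN/2.8
= 2·141 + 108/18 + 11/2.8
= 282 + 6 + 3.93
= 291.93 mOsm/kg ≈ 291.9 mOsm/kg
Osmolar gap = measured − calculated = 298 − 291.9 = 6.1 mOsm/kg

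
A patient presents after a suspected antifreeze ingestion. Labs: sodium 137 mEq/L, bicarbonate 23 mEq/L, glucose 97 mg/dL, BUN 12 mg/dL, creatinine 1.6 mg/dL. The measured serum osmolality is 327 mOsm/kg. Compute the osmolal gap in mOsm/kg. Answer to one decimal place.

Calculated osmolality = 2·Na + glucose/18 + BUN/2.8
= 2·137 + 97/18 + 12/2.8
= 274 + 5.39 + 4.29
= 283.68 mOsm/kg ≈ 283.7 mOsm/kg
Osmolar gap = measured − calculated = 327 − 283.7 = 43.3 mOsm/kg

43.3 mOsm/kg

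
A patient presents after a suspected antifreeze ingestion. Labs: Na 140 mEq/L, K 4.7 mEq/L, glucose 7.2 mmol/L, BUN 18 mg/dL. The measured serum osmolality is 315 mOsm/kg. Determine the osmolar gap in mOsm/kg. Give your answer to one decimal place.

Calculated osmolality = 2·Na + glucose + BUN/2.8
= 2·140 + 7.2 + 18/2.8
= 280 + 7.20 + 6.43
= 293.63 mOsm/kg ≈ 293.6 mOsm/kg
Osmolar gap = measured − calculated = 315 − 293.6 = 21.4 mOsm/kg

21.4 mOsm/kg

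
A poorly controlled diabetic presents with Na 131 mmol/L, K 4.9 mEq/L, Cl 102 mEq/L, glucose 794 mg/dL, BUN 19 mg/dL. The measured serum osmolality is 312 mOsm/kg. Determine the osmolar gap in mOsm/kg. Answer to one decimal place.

Calculated osmolality = 2·Na + glucose/18 + BUN/2.8
= 2·131 + 794/18 + 19/2.8
= 262 + 44.11 + 6.79
= 312.9 mOsm/kg ≈ 312.9 mOsm/kg
Osmolar gap = measured − calculated = 312 − 312.9 = -0.9 mOsm/kg

-0.9 mOsm/kg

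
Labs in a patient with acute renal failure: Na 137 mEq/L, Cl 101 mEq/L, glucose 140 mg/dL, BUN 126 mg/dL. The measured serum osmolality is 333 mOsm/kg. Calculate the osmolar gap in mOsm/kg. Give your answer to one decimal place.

6.2 mOsm/kg

Calculated osmolality = 2·Na + glucose/18 + BUN/2.8
= 2·137 + 140/18 + 126/2.8
= 274 + 7.78 + 45
= 326.78 mOsm/kg ≈ 326.8 mOsm/kg
Osmolar gap = measured − calculated = 333 − 326.8 = 6.2 mOsm/kg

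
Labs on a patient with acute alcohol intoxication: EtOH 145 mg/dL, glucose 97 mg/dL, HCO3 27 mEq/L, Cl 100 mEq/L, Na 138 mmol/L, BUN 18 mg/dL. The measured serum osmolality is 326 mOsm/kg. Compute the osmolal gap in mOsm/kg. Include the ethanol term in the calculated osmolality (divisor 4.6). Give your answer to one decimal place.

Calculated osmolality = 2·Na + glucose/18 + BUN/2.8 + ethanol/4.6
= 2·138 + 97/18 + 18/2.8 + 145/4.6
= 276 + 5.39 + 6.43 + 31.52
= 319.34 mOsm/kg ≈ 319.3 mOsm/kg
Osmolar gap = measured − calculated = 326 − 319.3 = 6.7 mOsm/kg

6.7 mOsm/kg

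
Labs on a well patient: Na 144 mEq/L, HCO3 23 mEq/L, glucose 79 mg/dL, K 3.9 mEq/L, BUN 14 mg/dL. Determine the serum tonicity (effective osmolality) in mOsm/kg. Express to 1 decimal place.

292.4 mOsm/kg

Effective osmolality excludes urea (freely permeant across cell membranes):
2·Na + glucose/18
= 2·144 + 79/18
= 288 + 4.39
= 292.39 mOsm/kg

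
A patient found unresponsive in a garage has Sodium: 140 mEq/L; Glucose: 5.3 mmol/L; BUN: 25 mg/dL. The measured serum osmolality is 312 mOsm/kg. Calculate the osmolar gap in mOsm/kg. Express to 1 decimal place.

Calculated osmolality = 2·Na + glucose + BUN/2.8
= 2·140 + 5.3 + 25/2.8
= 280 + 5.30 + 8.93
= 294.23 mOsm/kg ≈ 294.2 mOsm/kg
Osmolar gap = measured − calculated = 312 − 294.2 = 17.8 mOsm/kg

17.8 mOsm/kg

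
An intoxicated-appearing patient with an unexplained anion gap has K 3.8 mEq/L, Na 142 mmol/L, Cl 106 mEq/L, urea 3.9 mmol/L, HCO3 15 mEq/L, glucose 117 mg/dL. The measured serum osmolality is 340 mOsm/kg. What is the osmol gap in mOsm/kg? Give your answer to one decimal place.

45.6 mOsm/kg

Calculated osmolality = 2·Na + glucose/18 + urea
= 2·142 + 117/18 + 3.9
= 284 + 6.50 + 3.90
= 294.4 mOsm/kg ≈ 294.4 mOsm/kg
Osmolar gap = measured − calculated = 340 − 294.4 = 45.6 mOsm/kg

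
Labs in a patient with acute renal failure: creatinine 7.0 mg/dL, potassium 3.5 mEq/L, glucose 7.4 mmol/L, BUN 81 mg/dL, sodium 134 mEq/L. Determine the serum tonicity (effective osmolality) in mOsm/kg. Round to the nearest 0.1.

275.4 mOsm/kg

Effective osmolality excludes urea (freely permeant across cell membranes):
2·Na + glucose
= 2·134 + 7.4
= 268 + 7.4
= 275.4 mOsm/kg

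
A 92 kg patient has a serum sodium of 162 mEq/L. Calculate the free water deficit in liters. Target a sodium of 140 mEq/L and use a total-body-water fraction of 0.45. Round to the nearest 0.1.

TBW = 0.45 · 92 = 41.4 L
Free water deficit = TBW · (Na/140 − 1)
= 41.4 · (162/140 − 1)
= 41.4 · 0.1571
= 6.5 L

6.5 L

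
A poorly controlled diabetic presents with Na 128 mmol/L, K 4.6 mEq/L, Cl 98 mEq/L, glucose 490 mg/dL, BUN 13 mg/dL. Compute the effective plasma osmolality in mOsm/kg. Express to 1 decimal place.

Effective osmolality excludes urea (freely permeant across cell membranes):
2·Na + glucose/18
= 2·128 + 490/18
= 256 + 27.22
= 283.22 mOsm/kg

283.2 mOsm/kg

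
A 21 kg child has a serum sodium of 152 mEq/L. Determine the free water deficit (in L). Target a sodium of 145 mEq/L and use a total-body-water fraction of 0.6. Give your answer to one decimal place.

0.6 L

TBW = 0.6 · 21 = 12.6 L
Free water deficit = TBW · (Na/145 − 1)
= 12.6 · (152/145 − 1)
= 12.6 · 0.0483
= 0.61 L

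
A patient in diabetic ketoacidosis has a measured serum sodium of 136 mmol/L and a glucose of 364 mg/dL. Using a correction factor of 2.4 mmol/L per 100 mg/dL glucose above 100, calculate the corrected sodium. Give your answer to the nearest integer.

142 mmol/L

Corrected Na = measured Na + 2.4 · (glucose − 100)/100
= 136 + 2.4 · (364 − 100)/100
= 136 + 6.3
= 142.3 mmol/L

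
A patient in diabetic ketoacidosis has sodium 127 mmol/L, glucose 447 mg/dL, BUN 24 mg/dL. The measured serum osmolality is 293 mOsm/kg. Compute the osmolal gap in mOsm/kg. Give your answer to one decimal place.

Calculated osmolality = 2·Na + glucose/18 + BUN/2.8
= 2·127 + 447/18 + 24/2.8
= 254 + 24.83 + 8.57
= 287.4 mOsm/kg ≈ 287.4 mOsm/kg
Osmolar gap = measured − calculated = 293 − 287.4 = 5.6 mOsm/kg

5.6 mOsm/kg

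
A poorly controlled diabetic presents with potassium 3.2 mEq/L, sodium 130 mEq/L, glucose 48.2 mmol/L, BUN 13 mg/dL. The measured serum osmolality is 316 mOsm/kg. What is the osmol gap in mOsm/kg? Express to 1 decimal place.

3.2 mOsm/kg

Calculated osmolality = 2·Na + glucose + BUN/2.8
= 2·130 + 48.2 + 13/2.8
= 260 + 48.20 + 4.64
= 312.84 mOsm/kg ≈ 312.8 mOsm/kg
Osmolar gap = measured − calculated = 316 − 312.8 = 3.2 mOsm/kg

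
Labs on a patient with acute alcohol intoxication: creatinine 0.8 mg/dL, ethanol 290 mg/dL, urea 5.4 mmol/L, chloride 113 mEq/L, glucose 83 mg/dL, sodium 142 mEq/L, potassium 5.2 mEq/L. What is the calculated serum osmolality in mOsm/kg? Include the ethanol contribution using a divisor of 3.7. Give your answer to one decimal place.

372.4 mOsm/kg

Calculated osmolality = 2·Na + glucose/18 + urea + ethanol/3.7
= 2·142 + 83/18 + 5.4 + 290/3.7
= 284 + 4.61 + 5.40 + 78.38
= 372.39 mOsm/kg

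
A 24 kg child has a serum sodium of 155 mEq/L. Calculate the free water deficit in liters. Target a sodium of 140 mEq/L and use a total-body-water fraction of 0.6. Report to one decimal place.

TBW = 0.6 · 24 = 14.4 L
Free water deficit = TBW · (Na/140 − 1)
= 14.4 · (155/140 − 1)
= 14.4 · 0.1071
= 1.54 L

1.5 L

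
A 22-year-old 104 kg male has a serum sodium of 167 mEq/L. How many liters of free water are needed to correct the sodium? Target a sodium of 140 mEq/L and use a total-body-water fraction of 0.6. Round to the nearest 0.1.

TBW = 0.6 · 104 = 62.4 L
Free water deficit = TBW · (Na/140 − 1)
= 62.4 · (167/140 − 1)
= 62.4 · 0.1929
= 12.04 L

12.0 L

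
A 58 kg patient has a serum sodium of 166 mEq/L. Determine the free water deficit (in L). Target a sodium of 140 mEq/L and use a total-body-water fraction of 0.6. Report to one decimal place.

TBW = 0.6 · 58 = 34.8 L
Free water deficit = TBW · (Na/140 − 1)
= 34.8 · (166/140 − 1)
= 34.8 · 0.1857
= 6.46 L

6.5 L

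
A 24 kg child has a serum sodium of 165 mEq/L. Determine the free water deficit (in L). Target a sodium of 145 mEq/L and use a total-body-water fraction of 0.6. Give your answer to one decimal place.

TBW = 0.6 · 24 = 14.4 L
Free water deficit = TBW · (Na/145 − 1)
= 14.4 · (165/145 − 1)
= 14.4 · 0.1379
= 1.99 L

2.0 L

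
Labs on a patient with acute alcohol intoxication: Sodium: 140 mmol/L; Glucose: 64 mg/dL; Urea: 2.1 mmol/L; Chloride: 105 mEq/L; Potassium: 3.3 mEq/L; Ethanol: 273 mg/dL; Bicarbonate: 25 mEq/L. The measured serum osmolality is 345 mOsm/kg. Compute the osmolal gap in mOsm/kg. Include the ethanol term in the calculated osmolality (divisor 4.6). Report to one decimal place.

Calculated osmolality = 2·Na + glucose/18 + urea + ethanol/4.6
= 2·140 + 64/18 + 2.1 + 273/4.6
= 280 + 3.56 + 2.10 + 59.35
= 345.01 mOsm/kg ≈ 345.0 mOsm/kg
Osmolar gap = measured − calculated = 345 − 345.0 = 0.0 mOsm/kg

0.0 mOsm/kg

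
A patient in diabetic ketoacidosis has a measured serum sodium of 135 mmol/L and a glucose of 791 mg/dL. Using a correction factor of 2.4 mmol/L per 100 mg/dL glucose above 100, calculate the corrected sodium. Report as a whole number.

152 mmol/L

Corrected Na = measured Na + 2.4 · (glucose − 100)/100
= 135 + 2.4 · (791 − 100)/100
= 135 + 16.6
= 151.6 mmol/L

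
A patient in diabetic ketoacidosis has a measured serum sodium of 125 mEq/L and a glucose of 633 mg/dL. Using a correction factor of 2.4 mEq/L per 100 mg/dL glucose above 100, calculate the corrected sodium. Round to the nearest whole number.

138 mEq/L

Corrected Na = measured Na + 2.4 · (glucose − 100)/100
= 125 + 2.4 · (633 − 100)/100
= 125 + 12.8
= 137.8 mEq/L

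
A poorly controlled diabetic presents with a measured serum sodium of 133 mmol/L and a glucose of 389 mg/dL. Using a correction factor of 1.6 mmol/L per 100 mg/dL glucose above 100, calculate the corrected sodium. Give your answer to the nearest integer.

Corrected Na = measured Na + 1.6 · (glucose − 100)/100
= 133 + 1.6 · (389 − 100)/100
= 133 + 4.6
= 137.6 mmol/L

138 mmol/L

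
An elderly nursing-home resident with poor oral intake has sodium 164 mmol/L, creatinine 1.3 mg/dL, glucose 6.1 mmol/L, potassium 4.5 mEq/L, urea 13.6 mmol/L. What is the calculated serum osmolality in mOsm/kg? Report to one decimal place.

Calculated osmolality = 2·Na + glucose + urea
= 2·164 + 6.1 + 13.6
= 328 + 6.10 + 13.60
= 347.7 mOsm/kg

347.7 mOsm/kg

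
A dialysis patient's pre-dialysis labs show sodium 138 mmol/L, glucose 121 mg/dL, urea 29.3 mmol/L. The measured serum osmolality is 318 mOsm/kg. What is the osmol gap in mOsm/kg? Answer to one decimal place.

6.0 mOsm/kg

Calculated osmolality = 2·Na + glucose/18 + urea
= 2·138 + 121/18 + 29.3
= 276 + 6.72 + 29.30
= 312.02 mOsm/kg ≈ 312.0 mOsm/kg
Osmolar gap = measured − calculated = 318 − 312.0 = 6.0 mOsm/kg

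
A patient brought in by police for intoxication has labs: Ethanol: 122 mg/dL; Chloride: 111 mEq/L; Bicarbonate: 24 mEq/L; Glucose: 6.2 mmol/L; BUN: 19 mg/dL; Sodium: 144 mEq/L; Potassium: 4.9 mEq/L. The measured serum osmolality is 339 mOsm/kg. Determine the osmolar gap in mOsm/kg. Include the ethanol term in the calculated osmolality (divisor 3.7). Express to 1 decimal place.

5.0 mOsm/kg

Calculated osmolality = 2·Na + glucose + BUN/2.8 + ethanol/3.7
= 2·144 + 6.2 + 19/2.8 + 122/3.7
= 288 + 6.20 + 6.79 + 32.97
= 333.96 mOsm/kg ≈ 334.0 mOsm/kg
Osmolar gap = measured − calculated = 339 − 334.0 = 5.0 mOsm/kg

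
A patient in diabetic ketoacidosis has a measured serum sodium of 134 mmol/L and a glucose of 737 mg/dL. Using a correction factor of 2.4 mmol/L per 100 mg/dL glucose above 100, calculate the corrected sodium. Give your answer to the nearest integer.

149 mmol/L

Corrected Na = measured Na + 2.4 · (glucose − 100)/100
= 134 + 2.4 · (737 − 100)/100
= 134 + 15.3
= 149.3 mmol/L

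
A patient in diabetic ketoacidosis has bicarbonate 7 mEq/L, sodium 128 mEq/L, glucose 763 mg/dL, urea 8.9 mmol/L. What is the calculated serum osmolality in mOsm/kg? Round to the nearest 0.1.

Calculated osmolality = 2·Na + glucose/18 + urea
= 2·128 + 763/18 + 8.9
= 256 + 42.39 + 8.90
= 307.29 mOsm/kg

307.3 mOsm/kg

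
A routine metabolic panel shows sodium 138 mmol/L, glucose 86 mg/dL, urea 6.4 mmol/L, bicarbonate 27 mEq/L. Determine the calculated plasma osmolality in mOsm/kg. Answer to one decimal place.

Calculated osmolality = 2·Na + glucose/18 + urea
= 2·138 + 86/18 + 6.4
= 276 + 4.78 + 6.40
= 287.18 mOsm/kg

287.2 mOsm/kg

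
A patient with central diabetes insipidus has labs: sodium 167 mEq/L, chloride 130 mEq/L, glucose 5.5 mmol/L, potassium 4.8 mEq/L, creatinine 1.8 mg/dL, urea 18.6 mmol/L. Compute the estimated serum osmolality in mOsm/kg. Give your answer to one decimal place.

358.1 mOsm/kg

Calculated osmolality = 2·Na + glucose + urea
= 2·167 + 5.5 + 18.6
= 334 + 5.50 + 18.60
= 358.1 mOsm/kg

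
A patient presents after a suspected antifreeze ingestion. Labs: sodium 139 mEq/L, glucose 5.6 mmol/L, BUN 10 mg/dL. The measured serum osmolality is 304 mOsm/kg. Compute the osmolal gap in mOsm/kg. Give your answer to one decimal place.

Calculated osmolality = 2·Na + glucose + BUN/2.8
= 2·139 + 5.6 + 10/2.8
= 278 + 5.60 + 3.57
= 287.17 mOsm/kg ≈ 287.2 mOsm/kg
Osmolar gap = measured − calculated = 304 − 287.2 = 16.8 mOsm/kg

16.8 mOsm/kg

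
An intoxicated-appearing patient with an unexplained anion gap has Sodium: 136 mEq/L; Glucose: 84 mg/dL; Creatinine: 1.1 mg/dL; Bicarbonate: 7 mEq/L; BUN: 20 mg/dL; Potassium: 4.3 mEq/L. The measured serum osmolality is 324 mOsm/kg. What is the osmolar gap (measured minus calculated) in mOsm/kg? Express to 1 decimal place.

40.2 mOsm/kg

Calculated osmolality = 2·Na + glucose/18 + BUN/2.8
= 2·136 + 84/18 + 20/2.8
= 272 + 4.67 + 7.14
= 283.81 mOsm/kg ≈ 283.8 mOsm/kg
Osmolar gap = measured − calculated = 324 − 283.8 = 40.2 mOsm/kg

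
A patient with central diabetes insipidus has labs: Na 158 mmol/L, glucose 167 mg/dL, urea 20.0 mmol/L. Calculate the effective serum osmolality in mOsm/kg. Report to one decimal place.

325.3 mOsm/kg

Effective osmolality excludes urea (freely permeant across cell membranes):
2·Na + glucose/18
= 2·158 + 167/18
= 316 + 9.28
= 325.28 mOsm/kg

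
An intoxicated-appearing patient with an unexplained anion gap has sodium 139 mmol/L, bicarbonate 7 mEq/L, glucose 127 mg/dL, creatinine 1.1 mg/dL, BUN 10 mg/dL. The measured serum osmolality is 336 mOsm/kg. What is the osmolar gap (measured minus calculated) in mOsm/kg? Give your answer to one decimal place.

47.4 mOsm/kg

Calculated osmolality = 2·Na + glucose/18 + BUN/2.8
= 2·139 + 127/18 + 10/2.8
= 278 + 7.06 + 3.57
= 288.63 mOsm/kg ≈ 288.6 mOsm/kg
Osmolar gap = measured − calculated = 336 − 288.6 = 47.4 mOsm/kg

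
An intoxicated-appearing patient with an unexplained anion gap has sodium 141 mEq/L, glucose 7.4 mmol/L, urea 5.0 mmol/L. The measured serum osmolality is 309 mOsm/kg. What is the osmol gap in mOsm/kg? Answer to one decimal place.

Calculated osmolality = 2·Na + glucose + urea
= 2·141 + 7.4 + 5
= 282 + 7.40 + 5
= 294.4 mOsm/kg ≈ 294.4 mOsm/kg
Osmolar gap = measured − calculated = 309 − 294.4 = 14.6 mOsm/kg

14.6 mOsm/kg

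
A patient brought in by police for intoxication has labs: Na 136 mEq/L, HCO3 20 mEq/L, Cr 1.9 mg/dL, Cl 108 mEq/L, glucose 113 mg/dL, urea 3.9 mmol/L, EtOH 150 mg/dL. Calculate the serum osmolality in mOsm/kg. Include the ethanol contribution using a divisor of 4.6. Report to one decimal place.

314.8 mOsm/kg

Calculated osmolality = 2·Na + glucose/18 + urea + ethanol/4.6
= 2·136 + 113/18 + 3.9 + 150/4.6
= 272 + 6.28 + 3.90 + 32.61
= 314.79 mOsm/kg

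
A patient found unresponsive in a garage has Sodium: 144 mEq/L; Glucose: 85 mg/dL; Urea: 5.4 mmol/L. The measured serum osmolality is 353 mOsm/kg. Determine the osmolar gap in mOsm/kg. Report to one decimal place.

54.9 mOsm/kg

Calculated osmolality = 2·Na + glucose/18 + urea
= 2·144 + 85/18 + 5.4
= 288 + 4.72 + 5.40
= 298.12 mOsm/kg ≈ 298.1 mOsm/kg
Osmolar gap = measured − calculated = 353 − 298.1 = 54.9 mOsm/kg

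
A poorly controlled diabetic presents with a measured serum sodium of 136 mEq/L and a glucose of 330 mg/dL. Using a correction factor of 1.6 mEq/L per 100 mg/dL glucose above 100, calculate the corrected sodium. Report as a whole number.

Corrected Na = measured Na + 1.6 · (glucose − 100)/100
= 136 + 1.6 · (330 − 100)/100
= 136 + 3.7
= 139.7 mEq/L

140 mEq/L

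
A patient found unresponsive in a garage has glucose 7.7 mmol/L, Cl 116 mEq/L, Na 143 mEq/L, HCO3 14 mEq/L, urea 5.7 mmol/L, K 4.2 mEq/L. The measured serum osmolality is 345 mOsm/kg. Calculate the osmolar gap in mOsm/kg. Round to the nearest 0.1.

Calculated osmolality = 2·Na + glucose + urea
= 2·143 + 7.7 + 5.7
= 286 + 7.70 + 5.70
= 299.4 mOsm/kg ≈ 299.4 mOsm/kg
Osmolar gap = measured − calculated = 345 − 299.4 = 45.6 mOsm/kg

45.6 mOsm/kg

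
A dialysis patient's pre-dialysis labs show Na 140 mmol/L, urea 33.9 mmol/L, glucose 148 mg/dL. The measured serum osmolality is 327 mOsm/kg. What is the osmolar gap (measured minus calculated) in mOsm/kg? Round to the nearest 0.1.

4.9 mOsm/kg

Calculated osmolality = 2·Na + glucose/18 + urea
= 2·140 + 148/18 + 33.9
= 280 + 8.22 + 33.90
= 322.12 mOsm/kg ≈ 322.1 mOsm/kg
Osmolar gap = measured − calculated = 327 − 322.1 = 4.9 mOsm/kg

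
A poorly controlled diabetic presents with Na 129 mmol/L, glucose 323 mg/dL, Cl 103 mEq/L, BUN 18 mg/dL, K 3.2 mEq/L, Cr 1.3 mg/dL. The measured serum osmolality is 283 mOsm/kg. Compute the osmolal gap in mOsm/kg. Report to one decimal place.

0.6 mOsm/kg

Calculated osmolality = 2·Na + glucose/18 + BUN/2.8
= 2·129 + 323/18 + 18/2.8
= 258 + 17.94 + 6.43
= 282.37 mOsm/kg ≈ 282.4 mOsm/kg
Osmolar gap = measured − calculated = 283 − 282.4 = 0.6 mOsm/kg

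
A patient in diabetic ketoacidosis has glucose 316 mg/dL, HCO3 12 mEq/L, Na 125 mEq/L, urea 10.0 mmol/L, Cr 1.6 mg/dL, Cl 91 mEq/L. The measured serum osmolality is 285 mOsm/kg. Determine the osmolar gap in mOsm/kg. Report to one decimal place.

Calculated osmolality = 2·Na + glucose/18 + urea
= 2·125 + 316/18 + 10
= 250 + 17.56 + 10
= 277.56 mOsm/kg ≈ 277.6 mOsm/kg
Osmolar gap = measured − calculated = 285 − 277.6 = 7.4 mOsm/kg

7.4 mOsm/kg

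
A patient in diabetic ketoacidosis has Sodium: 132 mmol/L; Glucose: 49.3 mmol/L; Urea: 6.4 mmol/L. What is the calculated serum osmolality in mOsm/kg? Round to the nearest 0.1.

319.7 mOsm/kg

Calculated osmolality = 2·Na + glucose + urea
= 2·132 + 49.3 + 6.4
= 264 + 49.30 + 6.40
= 319.7 mOsm/kg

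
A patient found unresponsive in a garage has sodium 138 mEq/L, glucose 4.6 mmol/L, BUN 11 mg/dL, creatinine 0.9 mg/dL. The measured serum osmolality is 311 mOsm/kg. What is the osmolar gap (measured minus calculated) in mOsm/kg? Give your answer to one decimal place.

26.5 mOsm/kg

Calculated osmolality = 2·Na + glucose + BUN/2.8
= 2·138 + 4.6 + 11/2.8
= 276 + 4.60 + 3.93
= 284.53 mOsm/kg ≈ 284.5 mOsm/kg
Osmolar gap = measured − calculated = 311 − 284.5 = 26.5 mOsm/kg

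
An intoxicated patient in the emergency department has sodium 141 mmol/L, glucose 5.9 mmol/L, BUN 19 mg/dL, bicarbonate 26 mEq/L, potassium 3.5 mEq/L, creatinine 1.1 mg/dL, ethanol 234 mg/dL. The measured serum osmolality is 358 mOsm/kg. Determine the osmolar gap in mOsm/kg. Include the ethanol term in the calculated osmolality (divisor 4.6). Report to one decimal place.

12.4 mOsm/kg

Calculated osmolality = 2·Na + glucose + BUN/2.8 + ethanol/4.6
= 2·141 + 5.9 + 19/2.8 + 234/4.6
= 282 + 5.90 + 6.79 + 50.87
= 345.56 mOsm/kg ≈ 345.6 mOsm/kg
Osmolar gap = measured − calculated = 358 − 345.6 = 12.4 mOsm/kg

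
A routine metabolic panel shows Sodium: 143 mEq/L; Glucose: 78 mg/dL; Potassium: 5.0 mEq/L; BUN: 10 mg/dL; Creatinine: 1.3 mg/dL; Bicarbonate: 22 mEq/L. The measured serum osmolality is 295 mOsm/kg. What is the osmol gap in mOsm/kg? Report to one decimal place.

Calculated osmolality = 2·Na + glucose/18 + BUN/2.8
= 2·143 + 78/18 + 10/2.8
= 286 + 4.33 + 3.57
= 293.9 mOsm/kg ≈ 293.9 mOsm/kg
Osmolar gap = measured − calculated = 295 − 293.9 = 1.1 mOsm/kg

1.1 mOsm/kg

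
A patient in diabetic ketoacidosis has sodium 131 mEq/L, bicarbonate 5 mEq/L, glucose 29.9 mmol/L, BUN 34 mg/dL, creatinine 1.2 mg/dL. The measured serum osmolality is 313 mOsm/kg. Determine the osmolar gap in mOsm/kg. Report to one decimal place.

9.0 mOsm/kg

Calculated osmolality = 2·Na + glucose + BUN/2.8
= 2·131 + 29.9 + 34/2.8
= 262 + 29.90 + 12.14
= 304.04 mOsm/kg ≈ 304.0 mOsm/kg
Osmolar gap = measured − calculated = 313 − 304.0 = 9.0 mOsm/kg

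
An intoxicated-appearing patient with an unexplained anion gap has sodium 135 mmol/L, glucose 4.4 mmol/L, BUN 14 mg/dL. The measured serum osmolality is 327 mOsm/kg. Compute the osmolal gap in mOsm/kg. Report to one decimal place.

47.6 mOsm/kg

Calculated osmolality = 2·Na + glucose + BUN/2.8
= 2·135 + 4.4 + 14/2.8
= 270 + 4.40 + 5
= 279.4 mOsm/kg ≈ 279.4 mOsm/kg
Osmolar gap = measured − calculated = 327 − 279.4 = 47.6 mOsm/kg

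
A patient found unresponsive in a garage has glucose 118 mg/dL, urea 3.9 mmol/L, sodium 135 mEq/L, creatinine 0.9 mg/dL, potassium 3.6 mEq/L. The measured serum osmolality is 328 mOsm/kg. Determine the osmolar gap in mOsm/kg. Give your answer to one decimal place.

47.5 mOsm/kg

Calculated osmolality = 2·Na + glucose/18 + urea
= 2·135 + 118/18 + 3.9
= 270 + 6.56 + 3.90
= 280.46 mOsm/kg ≈ 280.5 mOsm/kg
Osmolar gap = measured − calculated = 328 − 280.5 = 47.5 mOsm/kg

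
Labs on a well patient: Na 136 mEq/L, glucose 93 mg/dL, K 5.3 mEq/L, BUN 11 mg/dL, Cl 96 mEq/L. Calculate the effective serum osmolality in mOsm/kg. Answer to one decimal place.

277.2 mOsm/kg

Effective osmolality excludes urea (freely permeant across cell membranes):
2·Na + glucose/18
= 2·136 + 93/18
= 272 + 5.17
= 277.17 mOsm/kg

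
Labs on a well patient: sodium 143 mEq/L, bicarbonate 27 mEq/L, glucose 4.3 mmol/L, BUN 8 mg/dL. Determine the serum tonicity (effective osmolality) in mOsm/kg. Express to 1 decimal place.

290.3 mOsm/kg

Effective osmolality excludes urea (freely permeant across cell membranes):
2·Na + glucose
= 2·143 + 4.3
= 286 + 4.3
= 290.3 mOsm/kg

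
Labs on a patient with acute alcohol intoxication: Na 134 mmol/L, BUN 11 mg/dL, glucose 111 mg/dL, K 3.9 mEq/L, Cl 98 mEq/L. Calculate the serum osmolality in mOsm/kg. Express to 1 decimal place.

Calculated osmolality = 2·Na + glucose/18 + BUN/2.8
= 2·134 + 111/18 + 11/2.8
= 268 + 6.17 + 3.93
= 278.1 mOsm/kg

278.1 mOsm/kg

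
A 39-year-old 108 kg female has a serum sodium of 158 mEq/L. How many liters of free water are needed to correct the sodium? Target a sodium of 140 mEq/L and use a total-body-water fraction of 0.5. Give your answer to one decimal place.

6.9 L

TBW = 0.5 · 108 = 54 L
Free water deficit = TBW · (Na/140 − 1)
= 54 · (158/140 − 1)
= 54 · 0.1286
= 6.94 L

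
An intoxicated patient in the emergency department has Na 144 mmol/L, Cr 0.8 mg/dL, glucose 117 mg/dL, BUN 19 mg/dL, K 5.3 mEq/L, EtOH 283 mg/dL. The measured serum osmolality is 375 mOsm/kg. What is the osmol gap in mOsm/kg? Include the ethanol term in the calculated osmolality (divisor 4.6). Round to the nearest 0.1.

Calculated osmolality = 2·Na + glucose/18 + BUN/2.8 + ethanol/4.6
= 2·144 + 117/18 + 19/2.8 + 283/4.6
= 288 + 6.50 + 6.79 + 61.52
= 362.81 mOsm/kg ≈ 362.8 mOsm/kg
Osmolar gap = measured − calculated = 375 − 362.8 = 12.2 mOsm/kg

12.2 mOsm/kg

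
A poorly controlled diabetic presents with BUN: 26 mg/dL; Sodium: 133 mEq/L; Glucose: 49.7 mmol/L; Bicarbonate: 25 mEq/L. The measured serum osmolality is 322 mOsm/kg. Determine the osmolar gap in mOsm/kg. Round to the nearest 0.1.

Calculated osmolality = 2·Na + glucose + BUN/2.8
= 2·133 + 49.7 + 26/2.8
= 266 + 49.70 + 9.29
= 324.99 mOsm/kg ≈ 325.0 mOsm/kg
Osmolar gap = measured − calculated = 322 − 325.0 = -3.0 mOsm/kg

-3.0 mOsm/kg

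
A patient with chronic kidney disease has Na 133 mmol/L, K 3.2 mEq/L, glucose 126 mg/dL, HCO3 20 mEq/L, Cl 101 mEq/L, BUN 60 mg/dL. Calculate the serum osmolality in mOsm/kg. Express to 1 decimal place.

294.4 mOsm/kg

Calculated osmolality = 2·Na + glucose/18 + BUN/2.8
= 2·133 + 126/18 + 60/2.8
= 266 + 7 + 21.43
= 294.43 mOsm/kg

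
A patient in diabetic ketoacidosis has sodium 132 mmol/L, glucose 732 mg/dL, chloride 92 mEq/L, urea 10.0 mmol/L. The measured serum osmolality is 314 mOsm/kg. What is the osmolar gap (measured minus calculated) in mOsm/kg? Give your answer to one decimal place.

Calculated osmolality = 2·Na + glucose/18 + urea
= 2·132 + 732/18 + 10
= 264 + 40.67 + 10
= 314.67 mOsm/kg ≈ 314.7 mOsm/kg
Osmolar gap = measured − calculated = 314 − 314.7 = -0.7 mOsm/kg

-0.7 mOsm/kg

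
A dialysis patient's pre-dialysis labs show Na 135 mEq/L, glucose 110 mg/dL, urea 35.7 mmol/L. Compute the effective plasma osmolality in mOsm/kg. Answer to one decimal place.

Effective osmolality excludes urea (freely permeant across cell membranes):
2·Na + glucose/18
= 2·135 + 110/18
= 270 + 6.11
= 276.11 mOsm/kg

276.1 mOsm/kg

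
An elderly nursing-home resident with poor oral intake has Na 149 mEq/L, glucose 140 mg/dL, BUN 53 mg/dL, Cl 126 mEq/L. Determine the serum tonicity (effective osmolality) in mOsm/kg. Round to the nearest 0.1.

305.8 mOsm/kg

Effective osmolality excludes urea (freely permeant across cell membranes):
2·Na + glucose/18
= 2·149 + 140/18
= 298 + 7.78
= 305.78 mOsm/kg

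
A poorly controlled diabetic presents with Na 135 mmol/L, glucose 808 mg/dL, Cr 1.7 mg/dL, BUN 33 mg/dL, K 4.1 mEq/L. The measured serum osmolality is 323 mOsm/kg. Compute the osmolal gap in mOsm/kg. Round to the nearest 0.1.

Calculated osmolality = 2·Na + glucose/18 + BUN/2.8
= 2·135 + 808/18 + 33/2.8
= 270 + 44.89 + 11.79
= 326.68 mOsm/kg ≈ 326.7 mOsm/kg
Osmolar gap = measured − calculated = 323 − 326.7 = -3.7 mOsm/kg

-3.7 mOsm/kg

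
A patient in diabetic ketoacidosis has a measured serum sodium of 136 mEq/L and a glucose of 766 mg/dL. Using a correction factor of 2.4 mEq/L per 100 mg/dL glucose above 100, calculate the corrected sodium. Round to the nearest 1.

152 mEq/L

Corrected Na = measured Na + 2.4 · (glucose − 100)/100
= 136 + 2.4 · (766 − 100)/100
= 136 + 16
= 152 mEq/L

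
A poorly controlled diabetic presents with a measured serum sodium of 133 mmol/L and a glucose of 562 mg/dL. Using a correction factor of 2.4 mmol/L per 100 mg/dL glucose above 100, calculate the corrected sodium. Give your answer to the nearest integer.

144 mmol/L

Corrected Na = measured Na + 2.4 · (glucose − 100)/100
= 133 + 2.4 · (562 − 100)/100
= 133 + 11.1
= 144.1 mmol/L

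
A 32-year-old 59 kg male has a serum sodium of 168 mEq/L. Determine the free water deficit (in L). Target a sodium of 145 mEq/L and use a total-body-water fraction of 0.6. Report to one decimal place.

5.6 L

TBW = 0.6 · 59 = 35.4 L
Free water deficit = TBW · (Na/145 − 1)
= 35.4 · (168/145 − 1)
= 35.4 · 0.1586
= 5.61 L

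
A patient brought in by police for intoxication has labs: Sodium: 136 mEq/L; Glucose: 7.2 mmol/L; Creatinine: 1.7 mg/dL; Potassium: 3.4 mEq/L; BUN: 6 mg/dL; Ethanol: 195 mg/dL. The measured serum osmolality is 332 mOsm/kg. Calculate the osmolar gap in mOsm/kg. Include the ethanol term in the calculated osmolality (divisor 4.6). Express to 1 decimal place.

Calculated osmolality = 2·Na + glucose + BUN/2.8 + ethanol/4.6
= 2·136 + 7.2 + 6/2.8 + 195/4.6
= 272 + 7.20 + 2.14 + 42.39
= 323.73 mOsm/kg ≈ 323.7 mOsm/kg
Osmolar gap = measured − calculated = 332 − 323.7 = 8.3 mOsm/kg

8.3 mOsm/kg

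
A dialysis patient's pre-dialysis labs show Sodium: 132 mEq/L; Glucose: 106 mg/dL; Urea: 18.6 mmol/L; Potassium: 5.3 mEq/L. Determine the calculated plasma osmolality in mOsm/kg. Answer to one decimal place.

Calculated osmolality = 2·Na + glucose/18 + urea
= 2·132 + 106/18 + 18.6
= 264 + 5.89 + 18.60
= 288.49 mOsm/kg

288.5 mOsm/kg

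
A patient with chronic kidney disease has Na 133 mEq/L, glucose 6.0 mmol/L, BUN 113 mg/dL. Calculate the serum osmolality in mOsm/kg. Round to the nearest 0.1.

312.4 mOsm/kg

Calculated osmolality = 2·Na + glucose + BUN/2.8
= 2·133 + 6 + 113/2.8
= 266 + 6 + 40.36
= 312.36 mOsm/kg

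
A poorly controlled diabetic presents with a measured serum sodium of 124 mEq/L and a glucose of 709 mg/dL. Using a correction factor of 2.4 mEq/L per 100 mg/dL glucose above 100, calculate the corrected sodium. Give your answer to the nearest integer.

Corrected Na = measured Na + 2.4 · (glucose − 100)/100
= 124 + 2.4 · (709 − 100)/100
= 124 + 14.6
= 138.6 mEq/L

139 mEq/L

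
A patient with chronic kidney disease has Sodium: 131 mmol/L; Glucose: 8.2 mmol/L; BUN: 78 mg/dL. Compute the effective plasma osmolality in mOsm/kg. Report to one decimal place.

270.2 mOsm/kg

Effective osmolality excludes urea (freely permeant across cell membranes):
2·Na + glucose
= 2·131 + 8.2
= 262 + 8.2
= 270.2 mOsm/kg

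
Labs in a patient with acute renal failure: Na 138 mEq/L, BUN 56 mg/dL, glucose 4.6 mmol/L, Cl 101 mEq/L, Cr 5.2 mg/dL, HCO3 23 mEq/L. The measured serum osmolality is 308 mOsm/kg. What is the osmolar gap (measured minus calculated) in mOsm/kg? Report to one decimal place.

Calculated osmolality = 2·Na + glucose + BUN/2.8
= 2·138 + 4.6 + 56/2.8
= 276 + 4.60 + 20
= 300.6 mOsm/kg ≈ 300.6 mOsm/kg
Osmolar gap = measured − calculated = 308 − 300.6 = 7.4 mOsm/kg

7.4 mOsm/kg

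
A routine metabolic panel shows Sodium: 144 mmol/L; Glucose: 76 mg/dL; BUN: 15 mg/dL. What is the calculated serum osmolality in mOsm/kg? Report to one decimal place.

Calculated osmolality = 2·Na + glucose/18 + BUN/2.8
= 2·144 + 76/18 + 15/2.8
= 288 + 4.22 + 5.36
= 297.58 mOsm/kg

297.6 mOsm/kg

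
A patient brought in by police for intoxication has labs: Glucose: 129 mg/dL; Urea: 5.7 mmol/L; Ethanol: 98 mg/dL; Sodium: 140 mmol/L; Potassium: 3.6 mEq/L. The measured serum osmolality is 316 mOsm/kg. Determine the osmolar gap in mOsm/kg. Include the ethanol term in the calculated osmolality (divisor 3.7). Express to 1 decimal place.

-3.4 mOsm/kg

Calculated osmolality = 2·Na + glucose/18 + urea + ethanol/3.7
= 2·140 + 129/18 + 5.7 + 98/3.7
= 280 + 7.17 + 5.70 + 26.49
= 319.36 mOsm/kg ≈ 319.4 mOsm/kg
Osmolar gap = measured − calculated = 316 − 319.4 = -3.4 mOsm/kg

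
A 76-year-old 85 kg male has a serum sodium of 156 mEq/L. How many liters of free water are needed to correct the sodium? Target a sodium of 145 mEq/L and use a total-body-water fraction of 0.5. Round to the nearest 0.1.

3.2 L

TBW = 0.5 · 85 = 42.5 L
Free water deficit = TBW · (Na/145 − 1)
= 42.5 · (156/145 − 1)
= 42.5 · 0.0759
= 3.23 L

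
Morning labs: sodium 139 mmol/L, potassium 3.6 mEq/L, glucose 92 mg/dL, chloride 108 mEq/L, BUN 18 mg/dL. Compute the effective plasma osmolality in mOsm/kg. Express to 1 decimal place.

283.1 mOsm/kg

Effective osmolality excludes urea (freely permeant across cell membranes):
2·Na + glucose/18
= 2·139 + 92/18
= 278 + 5.11
= 283.11 mOsm/kg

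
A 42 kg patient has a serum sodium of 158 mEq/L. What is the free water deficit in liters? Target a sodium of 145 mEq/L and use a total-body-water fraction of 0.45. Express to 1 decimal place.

TBW = 0.45 · 42 = 18.9 L
Free water deficit = TBW · (Na/145 − 1)
= 18.9 · (158/145 − 1)
= 18.9 · 0.0897
= 1.7 L

1.7 L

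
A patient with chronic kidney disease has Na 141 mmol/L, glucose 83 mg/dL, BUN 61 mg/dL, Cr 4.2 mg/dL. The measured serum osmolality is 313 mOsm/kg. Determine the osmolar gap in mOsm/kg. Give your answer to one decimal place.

Calculated osmolality = 2·Na + glucose/18 + BUN/2.8
= 2·141 + 83/18 + 61/2.8
= 282 + 4.61 + 21.79
= 308.4 mOsm/kg ≈ 308.4 mOsm/kg
Osmolar gap = measured − calculated = 313 − 308.4 = 4.6 mOsm/kg

4.6 mOsm/kg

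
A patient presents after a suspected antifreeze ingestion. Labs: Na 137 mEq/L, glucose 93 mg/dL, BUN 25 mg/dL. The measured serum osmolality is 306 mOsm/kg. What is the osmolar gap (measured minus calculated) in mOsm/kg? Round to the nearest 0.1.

Calculated osmolality = 2·Na + glucose/18 + BUN/2.8
= 2·137 + 93/18 + 25/2.8
= 274 + 5.17 + 8.93
= 288.1 mOsm/kg ≈ 288.1 mOsm/kg
Osmolar gap = measured − calculated = 306 − 288.1 = 17.9 mOsm/kg

17.9 mOsm/kg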